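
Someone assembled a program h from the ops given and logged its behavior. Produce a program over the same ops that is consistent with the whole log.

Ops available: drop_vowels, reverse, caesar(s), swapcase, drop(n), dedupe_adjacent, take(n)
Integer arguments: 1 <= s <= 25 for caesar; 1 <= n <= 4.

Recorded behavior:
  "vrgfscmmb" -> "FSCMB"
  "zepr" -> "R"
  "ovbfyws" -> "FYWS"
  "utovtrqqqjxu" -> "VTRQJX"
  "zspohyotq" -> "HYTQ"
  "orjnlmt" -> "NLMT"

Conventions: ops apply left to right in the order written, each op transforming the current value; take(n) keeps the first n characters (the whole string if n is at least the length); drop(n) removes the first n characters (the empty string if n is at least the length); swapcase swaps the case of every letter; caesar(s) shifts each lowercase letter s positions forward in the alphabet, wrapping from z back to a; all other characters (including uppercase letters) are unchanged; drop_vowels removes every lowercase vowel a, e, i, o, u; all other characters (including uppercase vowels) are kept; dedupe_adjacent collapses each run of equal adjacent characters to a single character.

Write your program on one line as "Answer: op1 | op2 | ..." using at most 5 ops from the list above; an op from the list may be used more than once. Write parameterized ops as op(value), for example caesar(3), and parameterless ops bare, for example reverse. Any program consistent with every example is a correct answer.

drop(3) | drop_vowels | swapcase | dedupe_adjacent

Check, running the answer program on each example:
  "vrgfscmmb" -> "fscmmb" -> "fscmmb" -> "FSCMMB" -> "FSCMB"
  "zepr" -> "r" -> "r" -> "R" -> "R"
  "ovbfyws" -> "fyws" -> "fyws" -> "FYWS" -> "FYWS"
  "utovtrqqqjxu" -> "vtrqqqjxu" -> "vtrqqqjx" -> "VTRQQQJX" -> "VTRQJX"
  "zspohyotq" -> "ohyotq" -> "hytq" -> "HYTQ" -> "HYTQ"
  "orjnlmt" -> "nlmt" -> "nlmt" -> "NLMT" -> "NLMT"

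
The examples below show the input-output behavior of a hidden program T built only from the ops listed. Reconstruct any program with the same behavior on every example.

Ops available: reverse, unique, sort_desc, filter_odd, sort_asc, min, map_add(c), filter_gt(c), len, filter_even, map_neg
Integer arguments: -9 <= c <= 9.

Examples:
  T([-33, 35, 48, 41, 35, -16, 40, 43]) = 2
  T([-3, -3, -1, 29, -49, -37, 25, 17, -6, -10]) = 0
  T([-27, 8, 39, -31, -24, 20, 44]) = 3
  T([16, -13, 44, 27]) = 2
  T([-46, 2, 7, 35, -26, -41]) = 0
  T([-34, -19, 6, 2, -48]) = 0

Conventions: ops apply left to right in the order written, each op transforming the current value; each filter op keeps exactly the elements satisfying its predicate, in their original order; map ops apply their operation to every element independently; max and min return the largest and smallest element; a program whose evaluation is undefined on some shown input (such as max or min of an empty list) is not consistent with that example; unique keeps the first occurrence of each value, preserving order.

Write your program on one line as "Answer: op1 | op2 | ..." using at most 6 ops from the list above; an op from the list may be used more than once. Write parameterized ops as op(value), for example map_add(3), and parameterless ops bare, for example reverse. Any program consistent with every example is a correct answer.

filter_gt(7) | unique | reverse | filter_even | map_neg | len

Check, running the answer program on each example:
  [-33, 35, 48, 41, 35, -16, 40, 43] -> [35, 48, 41, 35, 40, 43] -> [35, 48, 41, 40, 43] -> [43, 40, 41, 48, 35] -> [40, 48] -> [-40, -48] -> 2
  [-3, -3, -1, 29, -49, -37, 25, 17, -6, -10] -> [29, 25, 17] -> [29, 25, 17] -> [17, 25, 29] -> [] -> [] -> 0
  [-27, 8, 39, -31, -24, 20, 44] -> [8, 39, 20, 44] -> [8, 39, 20, 44] -> [44, 20, 39, 8] -> [44, 20, 8] -> [-44, -20, -8] -> 3
  [16, -13, 44, 27] -> [16, 44, 27] -> [16, 44, 27] -> [27, 44, 16] -> [44, 16] -> [-44, -16] -> 2
  [-46, 2, 7, 35, -26, -41] -> [35] -> [35] -> [35] -> [] -> [] -> 0
  [-34, -19, 6, 2, -48] -> [] -> [] -> [] -> [] -> [] -> 0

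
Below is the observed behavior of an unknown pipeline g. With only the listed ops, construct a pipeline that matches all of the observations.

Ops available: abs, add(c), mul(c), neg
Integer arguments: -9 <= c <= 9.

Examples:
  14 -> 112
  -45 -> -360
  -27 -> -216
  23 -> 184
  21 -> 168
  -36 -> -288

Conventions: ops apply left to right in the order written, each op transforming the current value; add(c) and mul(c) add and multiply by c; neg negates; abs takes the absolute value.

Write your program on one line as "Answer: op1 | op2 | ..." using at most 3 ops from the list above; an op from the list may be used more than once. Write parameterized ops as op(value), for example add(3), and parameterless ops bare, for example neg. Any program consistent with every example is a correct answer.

mul(-8) | neg

Check, running the answer program on each example:
  14 -> -112 -> 112
  -45 -> 360 -> -360
  -27 -> 216 -> -216
  23 -> -184 -> 184
  21 -> -168 -> 168
  -36 -> 288 -> -288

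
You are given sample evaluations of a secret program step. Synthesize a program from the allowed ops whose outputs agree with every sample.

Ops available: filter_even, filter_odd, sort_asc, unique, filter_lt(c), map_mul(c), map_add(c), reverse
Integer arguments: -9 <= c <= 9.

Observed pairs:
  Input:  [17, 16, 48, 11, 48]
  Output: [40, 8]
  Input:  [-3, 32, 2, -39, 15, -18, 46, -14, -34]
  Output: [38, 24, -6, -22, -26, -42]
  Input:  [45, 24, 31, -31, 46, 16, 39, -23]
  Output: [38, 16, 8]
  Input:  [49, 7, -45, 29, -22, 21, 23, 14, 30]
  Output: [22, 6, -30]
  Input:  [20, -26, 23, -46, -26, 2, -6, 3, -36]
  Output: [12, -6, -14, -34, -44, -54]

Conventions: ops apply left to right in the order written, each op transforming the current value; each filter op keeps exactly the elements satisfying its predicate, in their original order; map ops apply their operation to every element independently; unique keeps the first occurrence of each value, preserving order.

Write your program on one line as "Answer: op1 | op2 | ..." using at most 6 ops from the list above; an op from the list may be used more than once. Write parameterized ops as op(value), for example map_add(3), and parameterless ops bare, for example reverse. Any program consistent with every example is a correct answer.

map_add(-8) | reverse | sort_asc | unique | reverse | filter_even

Check, running the answer program on each example:
  [17, 16, 48, 11, 48] -> [9, 8, 40, 3, 40] -> [40, 3, 40, 8, 9] -> [3, 8, 9, 40, 40] -> [3, 8, 9, 40] -> [40, 9, 8, 3] -> [40, 8]
  [-3, 32, 2, -39, 15, -18, 46, -14, -34] -> [-11, 24, -6, -47, 7, -26, 38, -22, -42] -> [-42, -22, 38, -26, 7, -47, -6, 24, -11] -> [-47, -42, -26, -22, -11, -6, 7, 24, 38] -> [-47, -42, -26, -22, -11, -6, 7, 24, 38] -> [38, 24, 7, -6, -11, -22, -26, -42, -47] -> [38, 24, -6, -22, -26, -42]
  [45, 24, 31, -31, 46, 16, 39, -23] -> [37, 16, 23, -39, 38, 8, 31, -31] -> [-31, 31, 8, 38, -39, 23, 16, 37] -> [-39, -31, 8, 16, 23, 31, 37, 38] -> [-39, -31, 8, 16, 23, 31, 37, 38] -> [38, 37, 31, 23, 16, 8, -31, -39] -> [38, 16, 8]
  [49, 7, -45, 29, -22, 21, 23, 14, 30] -> [41, -1, -53, 21, -30, 13, 15, 6, 22] -> [22, 6, 15, 13, -30, 21, -53, -1, 41] -> [-53, -30, -1, 6, 13, 15, 21, 22, 41] -> [-53, -30, -1, 6, 13, 15, 21, 22, 41] -> [41, 22, 21, 15, 13, 6, -1, -30, -53] -> [22, 6, -30]
  [20, -26, 23, -46, -26, 2, -6, 3, -36] -> [12, -34, 15, -54, -34, -6, -14, -5, -44] -> [-44, -5, -14, -6, -34, -54, 15, -34, 12] -> [-54, -44, -34, -34, -14, -6, -5, 12, 15] -> [-54, -44, -34, -14, -6, -5, 12, 15] -> [15, 12, -5, -6, -14, -34, -44, -54] -> [12, -6, -14, -34, -44, -54]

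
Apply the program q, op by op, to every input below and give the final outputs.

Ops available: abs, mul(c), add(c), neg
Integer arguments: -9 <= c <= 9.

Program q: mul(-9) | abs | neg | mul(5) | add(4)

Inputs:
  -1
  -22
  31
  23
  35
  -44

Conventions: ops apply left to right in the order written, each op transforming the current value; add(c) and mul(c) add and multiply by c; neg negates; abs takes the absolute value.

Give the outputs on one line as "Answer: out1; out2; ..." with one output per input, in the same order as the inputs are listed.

-41; -986; -1391; -1031; -1571; -1976

Execution, op by op:
  -1 -> 9 -> 9 -> -9 -> -45 -> -41
  -22 -> 198 -> 198 -> -198 -> -990 -> -986
  31 -> -279 -> 279 -> -279 -> -1395 -> -1391
  23 -> -207 -> 207 -> -207 -> -1035 -> -1031
  35 -> -315 -> 315 -> -315 -> -1575 -> -1571
  -44 -> 396 -> 396 -> -396 -> -1980 -> -1976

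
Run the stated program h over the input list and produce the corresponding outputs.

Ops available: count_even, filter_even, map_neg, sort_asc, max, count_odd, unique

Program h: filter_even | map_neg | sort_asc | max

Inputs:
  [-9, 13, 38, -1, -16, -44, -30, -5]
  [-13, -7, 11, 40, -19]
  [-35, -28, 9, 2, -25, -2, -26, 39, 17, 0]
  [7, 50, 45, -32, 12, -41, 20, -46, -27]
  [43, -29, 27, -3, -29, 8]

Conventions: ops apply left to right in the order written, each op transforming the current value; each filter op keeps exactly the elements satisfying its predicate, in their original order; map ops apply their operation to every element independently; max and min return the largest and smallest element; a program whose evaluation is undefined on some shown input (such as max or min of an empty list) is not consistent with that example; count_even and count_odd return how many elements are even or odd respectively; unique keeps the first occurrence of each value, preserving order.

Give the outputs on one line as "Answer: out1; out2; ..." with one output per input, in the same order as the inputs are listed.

44; -40; 28; 46; -8

Execution, op by op:
  [-9, 13, 38, -1, -16, -44, -30, -5] -> [38, -16, -44, -30] -> [-38, 16, 44, 30] -> [-38, 16, 30, 44] -> 44
  [-13, -7, 11, 40, -19] -> [40] -> [-40] -> [-40] -> -40
  [-35, -28, 9, 2, -25, -2, -26, 39, 17, 0] -> [-28, 2, -2, -26, 0] -> [28, -2, 2, 26, 0] -> [-2, 0, 2, 26, 28] -> 28
  [7, 50, 45, -32, 12, -41, 20, -46, -27] -> [50, -32, 12, 20, -46] -> [-50, 32, -12, -20, 46] -> [-50, -20, -12, 32, 46] -> 46
  [43, -29, 27, -3, -29, 8] -> [8] -> [-8] -> [-8] -> -8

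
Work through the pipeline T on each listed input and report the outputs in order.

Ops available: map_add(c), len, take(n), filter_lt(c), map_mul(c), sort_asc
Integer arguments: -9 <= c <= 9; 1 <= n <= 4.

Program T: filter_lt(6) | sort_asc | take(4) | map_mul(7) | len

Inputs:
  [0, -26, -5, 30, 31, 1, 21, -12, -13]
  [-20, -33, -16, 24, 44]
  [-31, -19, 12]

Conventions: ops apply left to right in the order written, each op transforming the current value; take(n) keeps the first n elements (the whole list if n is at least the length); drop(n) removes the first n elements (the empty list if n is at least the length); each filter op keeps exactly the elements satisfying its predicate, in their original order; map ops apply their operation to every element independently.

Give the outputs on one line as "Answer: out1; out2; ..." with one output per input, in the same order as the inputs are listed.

4; 3; 2

Execution, op by op:
  [0, -26, -5, 30, 31, 1, 21, -12, -13] -> [0, -26, -5, 1, -12, -13] -> [-26, -13, -12, -5, 0, 1] -> [-26, -13, -12, -5] -> [-182, -91, -84, -35] -> 4
  [-20, -33, -16, 24, 44] -> [-20, -33, -16] -> [-33, -20, -16] -> [-33, -20, -16] -> [-231, -140, -112] -> 3
  [-31, -19, 12] -> [-31, -19] -> [-31, -19] -> [-31, -19] -> [-217, -133] -> 2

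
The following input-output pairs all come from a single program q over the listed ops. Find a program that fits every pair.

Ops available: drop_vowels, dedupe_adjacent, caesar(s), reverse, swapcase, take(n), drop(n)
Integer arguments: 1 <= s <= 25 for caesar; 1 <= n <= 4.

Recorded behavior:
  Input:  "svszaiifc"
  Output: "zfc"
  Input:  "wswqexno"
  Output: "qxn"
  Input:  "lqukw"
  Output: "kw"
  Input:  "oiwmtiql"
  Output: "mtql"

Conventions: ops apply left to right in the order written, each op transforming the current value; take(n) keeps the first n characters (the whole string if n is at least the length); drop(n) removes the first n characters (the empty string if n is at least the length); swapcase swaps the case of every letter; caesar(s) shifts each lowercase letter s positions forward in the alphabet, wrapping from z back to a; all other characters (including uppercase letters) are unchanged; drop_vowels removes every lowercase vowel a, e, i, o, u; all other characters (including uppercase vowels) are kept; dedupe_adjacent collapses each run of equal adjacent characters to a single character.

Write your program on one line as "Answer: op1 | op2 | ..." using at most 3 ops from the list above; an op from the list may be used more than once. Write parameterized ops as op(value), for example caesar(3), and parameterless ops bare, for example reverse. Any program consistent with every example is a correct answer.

dedupe_adjacent | drop(3) | drop_vowels

Check, running the answer program on each example:
  "svszaiifc" -> "svszaifc" -> "zaifc" -> "zfc"
  "wswqexno" -> "wswqexno" -> "qexno" -> "qxn"
  "lqukw" -> "lqukw" -> "kw" -> "kw"
  "oiwmtiql" -> "oiwmtiql" -> "mtiql" -> "mtql"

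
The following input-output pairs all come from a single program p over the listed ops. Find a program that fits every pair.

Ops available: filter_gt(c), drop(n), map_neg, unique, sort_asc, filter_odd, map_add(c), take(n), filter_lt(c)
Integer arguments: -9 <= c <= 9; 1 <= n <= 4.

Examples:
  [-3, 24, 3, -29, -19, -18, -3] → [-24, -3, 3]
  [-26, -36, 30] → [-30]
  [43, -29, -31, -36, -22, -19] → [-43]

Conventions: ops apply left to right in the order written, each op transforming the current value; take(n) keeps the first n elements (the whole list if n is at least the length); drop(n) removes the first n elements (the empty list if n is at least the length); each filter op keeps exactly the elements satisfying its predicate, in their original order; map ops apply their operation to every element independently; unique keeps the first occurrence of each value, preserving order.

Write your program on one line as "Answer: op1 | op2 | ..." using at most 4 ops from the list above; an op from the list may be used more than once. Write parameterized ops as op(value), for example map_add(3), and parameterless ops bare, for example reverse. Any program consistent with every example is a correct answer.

map_neg | sort_asc | filter_lt(7) | take(3)

Check, running the answer program on each example:
  [-3, 24, 3, -29, -19, -18, -3] -> [3, -24, -3, 29, 19, 18, 3] -> [-24, -3, 3, 3, 18, 19, 29] -> [-24, -3, 3, 3] -> [-24, -3, 3]
  [-26, -36, 30] -> [26, 36, -30] -> [-30, 26, 36] -> [-30] -> [-30]
  [43, -29, -31, -36, -22, -19] -> [-43, 29, 31, 36, 22, 19] -> [-43, 19, 22, 29, 31, 36] -> [-43] -> [-43]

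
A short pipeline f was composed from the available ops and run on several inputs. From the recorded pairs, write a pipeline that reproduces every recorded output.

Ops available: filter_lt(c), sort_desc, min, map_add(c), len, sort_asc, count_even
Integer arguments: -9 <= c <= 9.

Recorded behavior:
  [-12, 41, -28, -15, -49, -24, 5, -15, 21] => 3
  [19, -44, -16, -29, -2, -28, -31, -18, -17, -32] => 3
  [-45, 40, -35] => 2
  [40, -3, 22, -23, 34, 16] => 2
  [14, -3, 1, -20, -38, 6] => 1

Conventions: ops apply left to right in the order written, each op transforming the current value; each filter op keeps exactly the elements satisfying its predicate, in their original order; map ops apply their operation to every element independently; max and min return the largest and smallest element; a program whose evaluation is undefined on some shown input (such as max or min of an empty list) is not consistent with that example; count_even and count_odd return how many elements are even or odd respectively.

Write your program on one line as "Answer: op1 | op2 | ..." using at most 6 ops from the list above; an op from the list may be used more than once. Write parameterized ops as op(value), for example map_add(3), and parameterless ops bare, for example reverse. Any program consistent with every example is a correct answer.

map_add(8) | filter_lt(7) | sort_desc | map_add(9) | count_even

Check, running the answer program on each example:
  [-12, 41, -28, -15, -49, -24, 5, -15, 21] -> [-4, 49, -20, -7, -41, -16, 13, -7, 29] -> [-4, -20, -7, -41, -16, -7] -> [-4, -7, -7, -16, -20, -41] -> [5, 2, 2, -7, -11, -32] -> 3
  [19, -44, -16, -29, -2, -28, -31, -18, -17, -32] -> [27, -36, -8, -21, 6, -20, -23, -10, -9, -24] -> [-36, -8, -21, 6, -20, -23, -10, -9, -24] -> [6, -8, -9, -10, -20, -21, -23, -24, -36] -> [15, 1, 0, -1, -11, -12, -14, -15, -27] -> 3
  [-45, 40, -35] -> [-37, 48, -27] -> [-37, -27] -> [-27, -37] -> [-18, -28] -> 2
  [40, -3, 22, -23, 34, 16] -> [48, 5, 30, -15, 42, 24] -> [5, -15] -> [5, -15] -> [14, -6] -> 2
  [14, -3, 1, -20, -38, 6] -> [22, 5, 9, -12, -30, 14] -> [5, -12, -30] -> [5, -12, -30] -> [14, -3, -21] -> 1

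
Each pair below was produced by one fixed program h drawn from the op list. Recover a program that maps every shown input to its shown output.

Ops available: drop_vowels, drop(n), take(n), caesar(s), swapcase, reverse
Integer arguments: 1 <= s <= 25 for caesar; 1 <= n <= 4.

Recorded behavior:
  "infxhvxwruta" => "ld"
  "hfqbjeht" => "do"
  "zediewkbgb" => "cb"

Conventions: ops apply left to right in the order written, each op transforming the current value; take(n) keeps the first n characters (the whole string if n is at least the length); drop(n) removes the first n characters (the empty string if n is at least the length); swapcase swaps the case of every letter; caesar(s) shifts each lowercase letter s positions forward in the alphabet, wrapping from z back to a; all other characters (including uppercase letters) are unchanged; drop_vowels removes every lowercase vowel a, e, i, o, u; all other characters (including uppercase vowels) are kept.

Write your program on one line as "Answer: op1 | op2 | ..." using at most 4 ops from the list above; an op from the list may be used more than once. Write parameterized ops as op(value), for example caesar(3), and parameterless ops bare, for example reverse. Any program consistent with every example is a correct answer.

drop(1) | caesar(24) | take(2)

Check, running the answer program on each example:
  "infxhvxwruta" -> "nfxhvxwruta" -> "ldvftvupsry" -> "ld"
  "hfqbjeht" -> "fqbjeht" -> "dozhcfr" -> "do"
  "zediewkbgb" -> "ediewkbgb" -> "cbgcuizez" -> "cb"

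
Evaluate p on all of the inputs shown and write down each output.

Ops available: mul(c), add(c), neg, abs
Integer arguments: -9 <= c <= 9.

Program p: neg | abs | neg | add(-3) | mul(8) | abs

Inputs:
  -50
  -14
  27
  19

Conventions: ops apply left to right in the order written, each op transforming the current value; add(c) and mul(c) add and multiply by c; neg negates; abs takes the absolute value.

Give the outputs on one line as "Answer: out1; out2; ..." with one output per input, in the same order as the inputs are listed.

424; 136; 240; 176

Execution, op by op:
  -50 -> 50 -> 50 -> -50 -> -53 -> -424 -> 424
  -14 -> 14 -> 14 -> -14 -> -17 -> -136 -> 136
  27 -> -27 -> 27 -> -27 -> -30 -> -240 -> 240
  19 -> -19 -> 19 -> -19 -> -22 -> -176 -> 176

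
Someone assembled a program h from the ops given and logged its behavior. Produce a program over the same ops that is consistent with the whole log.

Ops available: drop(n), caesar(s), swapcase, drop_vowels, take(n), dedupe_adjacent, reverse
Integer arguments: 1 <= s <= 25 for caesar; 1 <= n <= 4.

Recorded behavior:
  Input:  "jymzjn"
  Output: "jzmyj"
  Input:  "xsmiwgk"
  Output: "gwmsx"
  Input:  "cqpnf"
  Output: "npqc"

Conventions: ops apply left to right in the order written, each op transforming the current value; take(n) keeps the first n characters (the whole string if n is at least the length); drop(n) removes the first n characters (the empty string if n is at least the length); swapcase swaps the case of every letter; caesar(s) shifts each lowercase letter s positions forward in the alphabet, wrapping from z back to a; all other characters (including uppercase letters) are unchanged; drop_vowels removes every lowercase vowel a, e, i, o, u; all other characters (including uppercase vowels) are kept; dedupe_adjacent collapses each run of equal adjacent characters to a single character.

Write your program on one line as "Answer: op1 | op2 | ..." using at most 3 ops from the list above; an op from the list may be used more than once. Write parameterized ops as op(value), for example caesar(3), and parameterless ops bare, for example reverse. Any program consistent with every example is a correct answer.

drop_vowels | reverse | drop(1)

Check, running the answer program on each example:
  "jymzjn" -> "jymzjn" -> "njzmyj" -> "jzmyj"
  "xsmiwgk" -> "xsmwgk" -> "kgwmsx" -> "gwmsx"
  "cqpnf" -> "cqpnf" -> "fnpqc" -> "npqc"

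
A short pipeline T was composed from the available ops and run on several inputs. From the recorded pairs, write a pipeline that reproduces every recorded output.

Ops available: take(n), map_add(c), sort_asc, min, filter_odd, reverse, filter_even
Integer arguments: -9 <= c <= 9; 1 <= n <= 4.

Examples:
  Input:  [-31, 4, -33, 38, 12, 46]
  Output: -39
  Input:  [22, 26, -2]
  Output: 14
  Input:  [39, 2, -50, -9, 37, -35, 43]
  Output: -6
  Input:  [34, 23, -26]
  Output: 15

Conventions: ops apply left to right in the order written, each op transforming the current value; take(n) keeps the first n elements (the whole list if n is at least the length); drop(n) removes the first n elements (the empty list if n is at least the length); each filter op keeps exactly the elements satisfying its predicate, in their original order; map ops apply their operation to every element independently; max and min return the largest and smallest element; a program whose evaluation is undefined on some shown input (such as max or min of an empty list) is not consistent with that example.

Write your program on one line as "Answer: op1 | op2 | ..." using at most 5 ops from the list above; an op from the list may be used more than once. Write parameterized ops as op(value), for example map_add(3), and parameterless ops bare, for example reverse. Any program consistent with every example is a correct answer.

map_add(-2) | take(4) | map_add(-6) | take(2) | min

Check, running the answer program on each example:
  [-31, 4, -33, 38, 12, 46] -> [-33, 2, -35, 36, 10, 44] -> [-33, 2, -35, 36] -> [-39, -4, -41, 30] -> [-39, -4] -> -39
  [22, 26, -2] -> [20, 24, -4] -> [20, 24, -4] -> [14, 18, -10] -> [14, 18] -> 14
  [39, 2, -50, -9, 37, -35, 43] -> [37, 0, -52, -11, 35, -37, 41] -> [37, 0, -52, -11] -> [31, -6, -58, -17] -> [31, -6] -> -6
  [34, 23, -26] -> [32, 21, -28] -> [32, 21, -28] -> [26, 15, -34] -> [26, 15] -> 15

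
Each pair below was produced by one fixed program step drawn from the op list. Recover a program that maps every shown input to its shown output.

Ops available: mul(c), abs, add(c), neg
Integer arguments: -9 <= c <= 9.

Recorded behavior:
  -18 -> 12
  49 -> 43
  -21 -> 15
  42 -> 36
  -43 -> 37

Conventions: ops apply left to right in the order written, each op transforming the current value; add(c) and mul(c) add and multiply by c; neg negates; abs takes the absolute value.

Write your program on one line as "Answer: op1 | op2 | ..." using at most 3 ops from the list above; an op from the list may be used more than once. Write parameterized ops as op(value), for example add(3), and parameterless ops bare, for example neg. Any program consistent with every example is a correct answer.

abs | add(-6)

Check, running the answer program on each example:
  -18 -> 18 -> 12
  49 -> 49 -> 43
  -21 -> 21 -> 15
  42 -> 42 -> 36
  -43 -> 43 -> 37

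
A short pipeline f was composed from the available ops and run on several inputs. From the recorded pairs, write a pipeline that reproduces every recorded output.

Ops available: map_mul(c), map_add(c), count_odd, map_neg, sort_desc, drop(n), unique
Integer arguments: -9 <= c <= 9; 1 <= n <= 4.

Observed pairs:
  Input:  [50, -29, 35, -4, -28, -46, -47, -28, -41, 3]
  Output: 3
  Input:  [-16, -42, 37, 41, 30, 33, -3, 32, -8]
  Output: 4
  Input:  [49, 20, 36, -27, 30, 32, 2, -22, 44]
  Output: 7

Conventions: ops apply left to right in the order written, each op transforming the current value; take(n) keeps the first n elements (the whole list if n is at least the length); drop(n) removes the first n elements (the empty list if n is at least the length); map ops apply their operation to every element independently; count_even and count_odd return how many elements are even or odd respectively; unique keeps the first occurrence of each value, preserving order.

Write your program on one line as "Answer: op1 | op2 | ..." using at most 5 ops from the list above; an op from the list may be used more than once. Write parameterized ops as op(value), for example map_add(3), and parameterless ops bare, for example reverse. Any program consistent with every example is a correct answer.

unique | drop(1) | map_add(-7) | map_neg | count_odd

Check, running the answer program on each example:
  [50, -29, 35, -4, -28, -46, -47, -28, -41, 3] -> [50, -29, 35, -4, -28, -46, -47, -41, 3] -> [-29, 35, -4, -28, -46, -47, -41, 3] -> [-36, 28, -11, -35, -53, -54, -48, -4] -> [36, -28, 11, 35, 53, 54, 48, 4] -> 3
  [-16, -42, 37, 41, 30, 33, -3, 32, -8] -> [-16, -42, 37, 41, 30, 33, -3, 32, -8] -> [-42, 37, 41, 30, 33, -3, 32, -8] -> [-49, 30, 34, 23, 26, -10, 25, -15] -> [49, -30, -34, -23, -26, 10, -25, 15] -> 4
  [49, 20, 36, -27, 30, 32, 2, -22, 44] -> [49, 20, 36, -27, 30, 32, 2, -22, 44] -> [20, 36, -27, 30, 32, 2, -22, 44] -> [13, 29, -34, 23, 25, -5, -29, 37] -> [-13, -29, 34, -23, -25, 5, 29, -37] -> 7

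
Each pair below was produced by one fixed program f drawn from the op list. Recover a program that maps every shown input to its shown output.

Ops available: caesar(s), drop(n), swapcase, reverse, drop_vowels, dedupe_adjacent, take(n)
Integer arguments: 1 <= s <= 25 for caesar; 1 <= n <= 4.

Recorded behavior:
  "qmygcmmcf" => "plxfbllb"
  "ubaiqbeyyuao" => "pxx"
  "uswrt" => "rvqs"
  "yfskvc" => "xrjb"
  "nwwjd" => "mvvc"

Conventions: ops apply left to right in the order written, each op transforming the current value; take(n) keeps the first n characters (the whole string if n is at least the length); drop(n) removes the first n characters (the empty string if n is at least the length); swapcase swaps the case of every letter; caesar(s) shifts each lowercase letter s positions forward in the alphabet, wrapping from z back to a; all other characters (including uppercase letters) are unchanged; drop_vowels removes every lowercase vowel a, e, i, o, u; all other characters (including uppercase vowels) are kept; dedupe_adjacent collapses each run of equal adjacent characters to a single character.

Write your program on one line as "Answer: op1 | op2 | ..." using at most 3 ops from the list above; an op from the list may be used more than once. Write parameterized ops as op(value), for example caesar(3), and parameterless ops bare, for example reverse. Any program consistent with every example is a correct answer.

drop_vowels | caesar(25) | drop_vowels

Check, running the answer program on each example:
  "qmygcmmcf" -> "qmygcmmcf" -> "plxfbllbe" -> "plxfbllb"
  "ubaiqbeyyuao" -> "bqbyy" -> "apaxx" -> "pxx"
  "uswrt" -> "swrt" -> "rvqs" -> "rvqs"
  "yfskvc" -> "yfskvc" -> "xerjub" -> "xrjb"
  "nwwjd" -> "nwwjd" -> "mvvic" -> "mvvc"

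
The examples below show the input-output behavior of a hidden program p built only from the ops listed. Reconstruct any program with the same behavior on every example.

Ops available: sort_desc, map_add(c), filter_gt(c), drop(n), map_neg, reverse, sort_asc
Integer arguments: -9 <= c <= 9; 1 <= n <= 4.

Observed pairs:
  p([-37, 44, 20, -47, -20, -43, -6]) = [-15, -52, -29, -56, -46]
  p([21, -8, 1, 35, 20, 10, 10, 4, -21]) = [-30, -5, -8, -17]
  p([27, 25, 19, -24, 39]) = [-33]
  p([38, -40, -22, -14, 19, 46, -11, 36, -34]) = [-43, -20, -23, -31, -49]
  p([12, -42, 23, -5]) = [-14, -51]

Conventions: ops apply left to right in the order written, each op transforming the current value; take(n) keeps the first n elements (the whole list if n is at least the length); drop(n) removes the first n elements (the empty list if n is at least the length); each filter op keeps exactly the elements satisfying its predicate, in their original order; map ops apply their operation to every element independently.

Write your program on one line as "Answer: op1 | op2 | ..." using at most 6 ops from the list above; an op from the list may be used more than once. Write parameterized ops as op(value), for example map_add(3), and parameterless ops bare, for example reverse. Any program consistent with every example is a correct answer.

map_neg | map_add(9) | filter_gt(2) | map_neg | reverse

Check, running the answer program on each example:
  [-37, 44, 20, -47, -20, -43, -6] -> [37, -44, -20, 47, 20, 43, 6] -> [46, -35, -11, 56, 29, 52, 15] -> [46, 56, 29, 52, 15] -> [-46, -56, -29, -52, -15] -> [-15, -52, -29, -56, -46]
  [21, -8, 1, 35, 20, 10, 10, 4, -21] -> [-21, 8, -1, -35, -20, -10, -10, -4, 21] -> [-12, 17, 8, -26, -11, -1, -1, 5, 30] -> [17, 8, 5, 30] -> [-17, -8, -5, -30] -> [-30, -5, -8, -17]
  [27, 25, 19, -24, 39] -> [-27, -25, -19, 24, -39] -> [-18, -16, -10, 33, -30] -> [33] -> [-33] -> [-33]
  [38, -40, -22, -14, 19, 46, -11, 36, -34] -> [-38, 40, 22, 14, -19, -46, 11, -36, 34] -> [-29, 49, 31, 23, -10, -37, 20, -27, 43] -> [49, 31, 23, 20, 43] -> [-49, -31, -23, -20, -43] -> [-43, -20, -23, -31, -49]
  [12, -42, 23, -5] -> [-12, 42, -23, 5] -> [-3, 51, -14, 14] -> [51, 14] -> [-51, -14] -> [-14, -51]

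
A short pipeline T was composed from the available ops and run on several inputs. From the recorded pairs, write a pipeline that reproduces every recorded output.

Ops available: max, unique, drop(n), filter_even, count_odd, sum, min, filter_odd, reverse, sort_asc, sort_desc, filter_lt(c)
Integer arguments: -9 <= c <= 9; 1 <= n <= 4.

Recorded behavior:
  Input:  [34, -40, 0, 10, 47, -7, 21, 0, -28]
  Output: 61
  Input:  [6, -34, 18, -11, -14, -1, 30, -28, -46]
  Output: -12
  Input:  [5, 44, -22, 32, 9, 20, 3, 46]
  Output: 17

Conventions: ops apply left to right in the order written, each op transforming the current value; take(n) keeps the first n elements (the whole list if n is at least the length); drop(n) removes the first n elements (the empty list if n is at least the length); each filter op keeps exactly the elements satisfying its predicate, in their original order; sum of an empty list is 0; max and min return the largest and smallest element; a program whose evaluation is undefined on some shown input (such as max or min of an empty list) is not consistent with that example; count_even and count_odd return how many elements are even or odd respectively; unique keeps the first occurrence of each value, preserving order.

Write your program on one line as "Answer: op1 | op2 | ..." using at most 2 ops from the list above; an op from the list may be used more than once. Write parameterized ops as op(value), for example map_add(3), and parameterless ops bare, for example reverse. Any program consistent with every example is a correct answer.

filter_odd | sum

Check, running the answer program on each example:
  [34, -40, 0, 10, 47, -7, 21, 0, -28] -> [47, -7, 21] -> 61
  [6, -34, 18, -11, -14, -1, 30, -28, -46] -> [-11, -1] -> -12
  [5, 44, -22, 32, 9, 20, 3, 46] -> [5, 9, 3] -> 17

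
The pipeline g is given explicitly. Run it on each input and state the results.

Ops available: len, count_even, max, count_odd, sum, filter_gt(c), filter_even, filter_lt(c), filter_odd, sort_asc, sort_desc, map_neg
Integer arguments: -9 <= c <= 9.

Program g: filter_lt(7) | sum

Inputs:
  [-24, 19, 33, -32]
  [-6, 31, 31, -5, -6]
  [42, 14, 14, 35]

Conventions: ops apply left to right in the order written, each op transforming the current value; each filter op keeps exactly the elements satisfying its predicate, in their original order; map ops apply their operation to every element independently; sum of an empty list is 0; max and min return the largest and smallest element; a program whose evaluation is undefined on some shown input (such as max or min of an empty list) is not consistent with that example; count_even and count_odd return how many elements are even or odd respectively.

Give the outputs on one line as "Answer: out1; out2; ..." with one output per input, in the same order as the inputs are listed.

Execution, op by op:
  [-24, 19, 33, -32] -> [-24, -32] -> -56
  [-6, 31, 31, -5, -6] -> [-6, -5, -6] -> -17
  [42, 14, 14, 35] -> [] -> 0

-56; -17; 0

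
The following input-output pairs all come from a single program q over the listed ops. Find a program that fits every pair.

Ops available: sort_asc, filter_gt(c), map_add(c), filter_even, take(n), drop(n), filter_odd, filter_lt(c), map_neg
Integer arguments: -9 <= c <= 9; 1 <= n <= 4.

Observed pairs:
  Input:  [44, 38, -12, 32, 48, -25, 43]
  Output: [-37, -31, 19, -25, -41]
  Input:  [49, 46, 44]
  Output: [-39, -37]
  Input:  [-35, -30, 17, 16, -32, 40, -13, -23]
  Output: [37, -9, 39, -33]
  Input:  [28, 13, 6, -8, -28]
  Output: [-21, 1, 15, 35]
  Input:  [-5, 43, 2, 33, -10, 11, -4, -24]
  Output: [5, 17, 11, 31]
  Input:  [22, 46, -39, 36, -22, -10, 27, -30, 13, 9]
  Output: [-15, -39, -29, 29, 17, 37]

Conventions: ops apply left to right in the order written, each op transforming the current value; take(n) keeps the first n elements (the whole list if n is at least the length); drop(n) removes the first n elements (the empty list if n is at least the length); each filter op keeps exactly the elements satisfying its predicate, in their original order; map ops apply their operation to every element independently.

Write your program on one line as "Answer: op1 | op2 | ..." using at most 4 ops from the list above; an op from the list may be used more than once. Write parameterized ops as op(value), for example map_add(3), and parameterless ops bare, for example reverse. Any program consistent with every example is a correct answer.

map_neg | map_add(7) | filter_odd

Check, running the answer program on each example:
  [44, 38, -12, 32, 48, -25, 43] -> [-44, -38, 12, -32, -48, 25, -43] -> [-37, -31, 19, -25, -41, 32, -36] -> [-37, -31, 19, -25, -41]
  [49, 46, 44] -> [-49, -46, -44] -> [-42, -39, -37] -> [-39, -37]
  [-35, -30, 17, 16, -32, 40, -13, -23] -> [35, 30, -17, -16, 32, -40, 13, 23] -> [42, 37, -10, -9, 39, -33, 20, 30] -> [37, -9, 39, -33]
  [28, 13, 6, -8, -28] -> [-28, -13, -6, 8, 28] -> [-21, -6, 1, 15, 35] -> [-21, 1, 15, 35]
  [-5, 43, 2, 33, -10, 11, -4, -24] -> [5, -43, -2, -33, 10, -11, 4, 24] -> [12, -36, 5, -26, 17, -4, 11, 31] -> [5, 17, 11, 31]
  [22, 46, -39, 36, -22, -10, 27, -30, 13, 9] -> [-22, -46, 39, -36, 22, 10, -27, 30, -13, -9] -> [-15, -39, 46, -29, 29, 17, -20, 37, -6, -2] -> [-15, -39, -29, 29, 17, 37]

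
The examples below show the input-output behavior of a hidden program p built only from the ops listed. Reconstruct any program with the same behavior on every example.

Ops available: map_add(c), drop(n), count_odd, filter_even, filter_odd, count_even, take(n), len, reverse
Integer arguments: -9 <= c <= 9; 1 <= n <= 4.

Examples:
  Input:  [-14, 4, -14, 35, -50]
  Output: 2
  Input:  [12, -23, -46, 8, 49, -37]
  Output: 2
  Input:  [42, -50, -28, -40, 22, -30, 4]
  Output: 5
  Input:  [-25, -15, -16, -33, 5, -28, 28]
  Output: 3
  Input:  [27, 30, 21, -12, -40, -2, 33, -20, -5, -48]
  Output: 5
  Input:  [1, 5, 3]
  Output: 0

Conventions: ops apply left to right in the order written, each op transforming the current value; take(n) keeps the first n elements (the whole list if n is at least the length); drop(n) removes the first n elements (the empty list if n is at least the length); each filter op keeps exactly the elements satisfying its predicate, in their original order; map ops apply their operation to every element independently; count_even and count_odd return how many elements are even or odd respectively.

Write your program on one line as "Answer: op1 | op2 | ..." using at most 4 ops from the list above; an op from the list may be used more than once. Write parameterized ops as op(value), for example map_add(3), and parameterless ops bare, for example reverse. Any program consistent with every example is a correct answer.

drop(2) | reverse | map_add(8) | count_even

Check, running the answer program on each example:
  [-14, 4, -14, 35, -50] -> [-14, 35, -50] -> [-50, 35, -14] -> [-42, 43, -6] -> 2
  [12, -23, -46, 8, 49, -37] -> [-46, 8, 49, -37] -> [-37, 49, 8, -46] -> [-29, 57, 16, -38] -> 2
  [42, -50, -28, -40, 22, -30, 4] -> [-28, -40, 22, -30, 4] -> [4, -30, 22, -40, -28] -> [12, -22, 30, -32, -20] -> 5
  [-25, -15, -16, -33, 5, -28, 28] -> [-16, -33, 5, -28, 28] -> [28, -28, 5, -33, -16] -> [36, -20, 13, -25, -8] -> 3
  [27, 30, 21, -12, -40, -2, 33, -20, -5, -48] -> [21, -12, -40, -2, 33, -20, -5, -48] -> [-48, -5, -20, 33, -2, -40, -12, 21] -> [-40, 3, -12, 41, 6, -32, -4, 29] -> 5
  [1, 5, 3] -> [3] -> [3] -> [11] -> 0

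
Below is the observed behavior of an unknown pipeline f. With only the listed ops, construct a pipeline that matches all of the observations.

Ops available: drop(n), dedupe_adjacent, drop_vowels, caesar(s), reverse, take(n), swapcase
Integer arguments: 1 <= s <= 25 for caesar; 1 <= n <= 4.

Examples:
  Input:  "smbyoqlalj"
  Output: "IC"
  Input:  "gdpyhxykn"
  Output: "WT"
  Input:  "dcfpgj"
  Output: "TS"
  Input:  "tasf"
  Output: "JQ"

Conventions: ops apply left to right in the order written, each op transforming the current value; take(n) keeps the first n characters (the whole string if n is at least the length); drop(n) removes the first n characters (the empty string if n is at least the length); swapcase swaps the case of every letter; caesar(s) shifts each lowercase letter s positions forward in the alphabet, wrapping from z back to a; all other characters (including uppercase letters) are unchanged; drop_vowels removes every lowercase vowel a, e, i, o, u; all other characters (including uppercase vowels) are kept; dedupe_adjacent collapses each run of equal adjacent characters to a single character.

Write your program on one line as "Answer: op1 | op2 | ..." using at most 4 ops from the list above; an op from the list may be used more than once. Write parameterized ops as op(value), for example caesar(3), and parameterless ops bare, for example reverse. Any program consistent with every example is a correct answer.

caesar(16) | take(2) | swapcase

Check, running the answer program on each example:
  "smbyoqlalj" -> "icroegbqbz" -> "ic" -> "IC"
  "gdpyhxykn" -> "wtfoxnoad" -> "wt" -> "WT"
  "dcfpgj" -> "tsvfwz" -> "ts" -> "TS"
  "tasf" -> "jqiv" -> "jq" -> "JQ"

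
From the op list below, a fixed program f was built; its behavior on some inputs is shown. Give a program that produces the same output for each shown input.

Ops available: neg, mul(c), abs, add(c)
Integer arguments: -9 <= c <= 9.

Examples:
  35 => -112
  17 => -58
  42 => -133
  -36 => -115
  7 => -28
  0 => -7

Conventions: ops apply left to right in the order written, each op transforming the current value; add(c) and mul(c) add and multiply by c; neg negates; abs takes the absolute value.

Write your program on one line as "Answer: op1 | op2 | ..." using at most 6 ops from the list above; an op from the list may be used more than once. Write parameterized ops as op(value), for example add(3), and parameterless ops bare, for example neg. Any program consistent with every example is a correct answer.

abs | neg | mul(-3) | neg | add(-7)

Check, running the answer program on each example:
  35 -> 35 -> -35 -> 105 -> -105 -> -112
  17 -> 17 -> -17 -> 51 -> -51 -> -58
  42 -> 42 -> -42 -> 126 -> -126 -> -133
  -36 -> 36 -> -36 -> 108 -> -108 -> -115
  7 -> 7 -> -7 -> 21 -> -21 -> -28
  0 -> 0 -> 0 -> 0 -> 0 -> -7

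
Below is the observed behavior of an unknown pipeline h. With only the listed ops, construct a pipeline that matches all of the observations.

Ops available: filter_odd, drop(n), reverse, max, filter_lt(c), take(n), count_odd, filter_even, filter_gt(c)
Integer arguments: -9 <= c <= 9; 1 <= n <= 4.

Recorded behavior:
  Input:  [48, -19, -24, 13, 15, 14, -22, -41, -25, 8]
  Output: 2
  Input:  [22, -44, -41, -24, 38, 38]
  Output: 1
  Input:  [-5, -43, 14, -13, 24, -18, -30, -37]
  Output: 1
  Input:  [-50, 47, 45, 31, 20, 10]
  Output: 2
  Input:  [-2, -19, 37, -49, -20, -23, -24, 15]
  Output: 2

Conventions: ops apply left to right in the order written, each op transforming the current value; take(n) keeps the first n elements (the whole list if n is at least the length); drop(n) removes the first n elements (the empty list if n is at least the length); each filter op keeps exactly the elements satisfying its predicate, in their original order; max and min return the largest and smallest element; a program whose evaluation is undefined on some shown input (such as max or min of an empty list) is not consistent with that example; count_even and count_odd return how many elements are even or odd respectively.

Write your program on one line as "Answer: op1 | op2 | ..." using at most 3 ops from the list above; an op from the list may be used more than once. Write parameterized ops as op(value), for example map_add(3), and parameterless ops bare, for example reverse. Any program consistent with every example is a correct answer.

reverse | take(4) | count_odd

Check, running the answer program on each example:
  [48, -19, -24, 13, 15, 14, -22, -41, -25, 8] -> [8, -25, -41, -22, 14, 15, 13, -24, -19, 48] -> [8, -25, -41, -22] -> 2
  [22, -44, -41, -24, 38, 38] -> [38, 38, -24, -41, -44, 22] -> [38, 38, -24, -41] -> 1
  [-5, -43, 14, -13, 24, -18, -30, -37] -> [-37, -30, -18, 24, -13, 14, -43, -5] -> [-37, -30, -18, 24] -> 1
  [-50, 47, 45, 31, 20, 10] -> [10, 20, 31, 45, 47, -50] -> [10, 20, 31, 45] -> 2
  [-2, -19, 37, -49, -20, -23, -24, 15] -> [15, -24, -23, -20, -49, 37, -19, -2] -> [15, -24, -23, -20] -> 2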